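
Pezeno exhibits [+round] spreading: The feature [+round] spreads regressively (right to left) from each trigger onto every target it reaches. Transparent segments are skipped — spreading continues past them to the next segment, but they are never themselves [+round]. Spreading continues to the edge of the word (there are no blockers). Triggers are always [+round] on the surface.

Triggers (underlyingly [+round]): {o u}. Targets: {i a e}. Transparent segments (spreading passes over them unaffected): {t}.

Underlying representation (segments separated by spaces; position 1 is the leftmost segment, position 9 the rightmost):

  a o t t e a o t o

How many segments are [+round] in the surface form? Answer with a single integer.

6

From /o/ at 2 leftward: 1 /a/ → [+round]; word edge.
From /o/ at 7 leftward: 6 /a/ → [+round]; 5 /e/ → [+round]; 4 /t/ transparent; 3 /t/ transparent; 2 /o/ is itself a trigger — this domain ends here.
From /o/ at 9 leftward: 8 /t/ transparent; 7 /o/ is itself a trigger — this domain ends here.
[+round] positions on the surface: 1 2 5 6 7 9.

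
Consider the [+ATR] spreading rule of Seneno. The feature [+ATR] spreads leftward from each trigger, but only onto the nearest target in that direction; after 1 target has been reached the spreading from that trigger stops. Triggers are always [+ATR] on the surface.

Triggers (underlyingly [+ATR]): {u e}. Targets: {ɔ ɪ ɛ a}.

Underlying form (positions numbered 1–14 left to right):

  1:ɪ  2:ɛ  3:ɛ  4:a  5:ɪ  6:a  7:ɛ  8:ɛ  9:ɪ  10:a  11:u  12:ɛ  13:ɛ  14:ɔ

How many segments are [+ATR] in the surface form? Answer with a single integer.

From /u/ at 11 leftward: 10 /a/ → [+ATR]; bound reached.
Targets with no active source: positions 1 2 3 4 5 6 7 8 9 12 13 14 stay [-ATR].
[+ATR] positions on the surface: 10 11.

2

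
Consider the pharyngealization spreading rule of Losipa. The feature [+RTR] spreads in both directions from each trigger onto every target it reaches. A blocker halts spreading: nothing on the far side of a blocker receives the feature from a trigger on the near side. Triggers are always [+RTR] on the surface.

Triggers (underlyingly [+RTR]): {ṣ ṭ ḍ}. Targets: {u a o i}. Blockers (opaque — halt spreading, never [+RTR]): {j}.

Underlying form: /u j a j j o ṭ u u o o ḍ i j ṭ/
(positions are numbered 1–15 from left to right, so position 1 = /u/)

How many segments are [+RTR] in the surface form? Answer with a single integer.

9

From /ṭ/ at 7 rightward: 8 /u/ → [+RTR]; 9 /u/ → [+RTR]; 10 /o/ → [+RTR]; 11 /o/ → [+RTR]; 12 /ḍ/ is itself a trigger — this domain ends here.
From /ṭ/ at 7 leftward: 6 /o/ → [+RTR]; 5 /j/ blocks.
From /ḍ/ at 12 rightward: 13 /i/ → [+RTR]; 14 /j/ blocks.
From /ḍ/ at 12 leftward: 11 /o/ → [+RTR]; 10 /o/ → [+RTR]; 9 /u/ → [+RTR]; 8 /u/ → [+RTR]; 7 /ṭ/ is itself a trigger — this domain ends here.
From /ṭ/ at 15 rightward: word edge.
From /ṭ/ at 15 leftward: 14 /j/ blocks.
Targets with no active source: positions 1 3 stay [-emphatic].
[+RTR] positions on the surface: 6 7 8 9 10 11 12 13 15.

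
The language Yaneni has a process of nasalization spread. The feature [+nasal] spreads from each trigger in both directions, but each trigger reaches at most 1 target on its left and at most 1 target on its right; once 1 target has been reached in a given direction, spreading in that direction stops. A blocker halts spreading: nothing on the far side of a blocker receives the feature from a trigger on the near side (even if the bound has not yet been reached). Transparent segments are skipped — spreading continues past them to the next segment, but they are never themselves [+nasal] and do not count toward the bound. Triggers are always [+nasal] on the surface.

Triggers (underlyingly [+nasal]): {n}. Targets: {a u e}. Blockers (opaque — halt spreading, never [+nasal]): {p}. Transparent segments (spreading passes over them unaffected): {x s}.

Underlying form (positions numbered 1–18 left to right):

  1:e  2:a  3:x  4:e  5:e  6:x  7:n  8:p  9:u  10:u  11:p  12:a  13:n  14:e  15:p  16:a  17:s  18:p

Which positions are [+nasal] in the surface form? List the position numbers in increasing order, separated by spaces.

From /n/ at 7 rightward: 8 /p/ blocks.
From /n/ at 7 leftward: 6 /x/ transparent; 5 /e/ → [+nasal]; bound reached.
From /n/ at 13 rightward: 14 /e/ → [+nasal]; bound reached.
From /n/ at 13 leftward: 12 /a/ → [+nasal]; bound reached.
Targets with no active source: positions 1 2 4 9 10 16 stay [-nasal].

5 7 12 13 14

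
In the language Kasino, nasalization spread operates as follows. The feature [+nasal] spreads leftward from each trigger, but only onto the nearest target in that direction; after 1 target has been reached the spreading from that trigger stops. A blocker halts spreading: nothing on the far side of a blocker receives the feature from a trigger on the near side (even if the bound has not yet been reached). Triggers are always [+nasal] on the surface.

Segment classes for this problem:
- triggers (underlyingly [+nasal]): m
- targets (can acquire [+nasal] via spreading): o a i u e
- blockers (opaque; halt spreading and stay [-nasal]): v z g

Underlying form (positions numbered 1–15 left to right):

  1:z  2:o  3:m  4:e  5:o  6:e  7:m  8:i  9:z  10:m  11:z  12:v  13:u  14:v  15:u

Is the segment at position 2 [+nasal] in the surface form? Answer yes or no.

yes

From /m/ at 3 leftward: 2 /o/ → [+nasal]; bound reached.
From /m/ at 7 leftward: 6 /e/ → [+nasal]; bound reached.
From /m/ at 10 leftward: 9 /z/ blocks.
Targets with no active source: positions 4 5 8 13 15 stay [-nasal].
[+nasal] positions on the surface: 2 3 6 7 10.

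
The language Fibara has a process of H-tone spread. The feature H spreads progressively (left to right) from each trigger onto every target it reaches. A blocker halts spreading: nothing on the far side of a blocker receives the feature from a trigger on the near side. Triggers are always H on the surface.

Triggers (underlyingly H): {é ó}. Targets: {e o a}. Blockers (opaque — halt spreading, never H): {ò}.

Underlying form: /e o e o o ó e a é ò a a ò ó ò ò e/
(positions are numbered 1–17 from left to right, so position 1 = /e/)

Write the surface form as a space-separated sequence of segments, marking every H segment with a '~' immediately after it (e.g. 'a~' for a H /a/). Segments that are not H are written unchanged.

From /ó/ at 6 rightward: 7 /e/ → H; 8 /a/ → H; 9 /é/ is itself a trigger — this domain ends here.
From /é/ at 9 rightward: 10 /ò/ blocks.
From /ó/ at 14 rightward: 15 /ò/ blocks.
Targets with no active source: positions 1 2 3 4 5 11 12 17 stay [-high tone].
H positions on the surface: 6 7 8 9 14.

e o e o o ó~ e~ a~ é~ ò a a ò ó~ ò ò e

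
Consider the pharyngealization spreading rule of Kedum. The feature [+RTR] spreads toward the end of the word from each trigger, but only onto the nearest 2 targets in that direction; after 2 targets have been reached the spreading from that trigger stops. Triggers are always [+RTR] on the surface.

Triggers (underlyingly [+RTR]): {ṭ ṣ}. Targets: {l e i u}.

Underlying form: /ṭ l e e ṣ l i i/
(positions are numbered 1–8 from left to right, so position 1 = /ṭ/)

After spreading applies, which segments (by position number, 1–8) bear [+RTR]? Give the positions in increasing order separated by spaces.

1 2 3 5 6 7

From /ṭ/ at 1 rightward: 2 /l/ → [+RTR]; 3 /e/ → [+RTR]; bound reached.
From /ṣ/ at 5 rightward: 6 /l/ → [+RTR]; 7 /i/ → [+RTR]; bound reached.
Targets with no active source: positions 4 8 stay [-emphatic].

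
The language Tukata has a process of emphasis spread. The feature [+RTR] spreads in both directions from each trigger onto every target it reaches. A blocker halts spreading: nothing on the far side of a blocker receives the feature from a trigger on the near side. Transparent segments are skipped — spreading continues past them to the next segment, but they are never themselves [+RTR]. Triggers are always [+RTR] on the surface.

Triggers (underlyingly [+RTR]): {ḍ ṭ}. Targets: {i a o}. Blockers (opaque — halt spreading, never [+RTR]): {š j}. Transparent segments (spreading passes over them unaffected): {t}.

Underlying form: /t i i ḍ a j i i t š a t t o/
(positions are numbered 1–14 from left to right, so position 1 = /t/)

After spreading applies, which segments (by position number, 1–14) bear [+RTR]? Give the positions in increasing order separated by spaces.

From /ḍ/ at 4 rightward: 5 /a/ → [+RTR]; 6 /j/ blocks.
From /ḍ/ at 4 leftward: 3 /i/ → [+RTR]; 2 /i/ → [+RTR]; 1 /t/ transparent; word edge.
Targets with no active source: positions 7 8 11 14 stay [-emphatic].

2 3 4 5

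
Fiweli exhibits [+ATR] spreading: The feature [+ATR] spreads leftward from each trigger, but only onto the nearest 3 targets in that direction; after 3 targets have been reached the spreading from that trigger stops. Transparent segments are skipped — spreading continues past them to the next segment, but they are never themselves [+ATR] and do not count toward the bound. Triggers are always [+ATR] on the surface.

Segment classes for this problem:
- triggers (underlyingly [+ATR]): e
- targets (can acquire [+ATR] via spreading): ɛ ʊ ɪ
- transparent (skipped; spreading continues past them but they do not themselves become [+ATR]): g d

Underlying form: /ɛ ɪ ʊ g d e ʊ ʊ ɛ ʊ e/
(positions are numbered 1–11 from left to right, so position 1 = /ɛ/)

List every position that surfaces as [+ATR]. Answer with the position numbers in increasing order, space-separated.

From /e/ at 6 leftward: 5 /d/ transparent; 4 /g/ transparent; 3 /ʊ/ → [+ATR]; 2 /ɪ/ → [+ATR]; 1 /ɛ/ → [+ATR]; bound reached.
From /e/ at 11 leftward: 10 /ʊ/ → [+ATR]; 9 /ɛ/ → [+ATR]; 8 /ʊ/ → [+ATR]; bound reached.
Target with no active source: position 7 stays [-ATR].

1 2 3 6 8 9 10 11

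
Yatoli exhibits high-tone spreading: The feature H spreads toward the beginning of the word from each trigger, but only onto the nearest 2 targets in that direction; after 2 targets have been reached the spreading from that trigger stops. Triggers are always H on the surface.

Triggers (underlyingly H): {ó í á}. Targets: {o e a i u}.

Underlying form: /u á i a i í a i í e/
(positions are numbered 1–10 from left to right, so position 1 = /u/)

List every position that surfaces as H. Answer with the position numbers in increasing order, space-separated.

From /á/ at 2 leftward: 1 /u/ → H; word edge.
From /í/ at 6 leftward: 5 /i/ → H; 4 /a/ → H; bound reached.
From /í/ at 9 leftward: 8 /i/ → H; 7 /a/ → H; bound reached.
Targets with no active source: positions 3 10 stay [-high tone].

1 2 4 5 6 7 8 9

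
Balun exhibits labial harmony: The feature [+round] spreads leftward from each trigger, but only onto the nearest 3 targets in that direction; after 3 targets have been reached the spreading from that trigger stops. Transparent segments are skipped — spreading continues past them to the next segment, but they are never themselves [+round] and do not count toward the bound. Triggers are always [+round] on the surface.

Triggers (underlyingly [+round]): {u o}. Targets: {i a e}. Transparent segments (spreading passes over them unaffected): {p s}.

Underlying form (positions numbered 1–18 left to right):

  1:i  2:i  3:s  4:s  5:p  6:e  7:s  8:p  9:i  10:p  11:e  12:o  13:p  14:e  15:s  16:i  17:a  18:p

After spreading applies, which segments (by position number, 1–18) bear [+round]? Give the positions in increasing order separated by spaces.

6 9 11 12

From /o/ at 12 leftward: 11 /e/ → [+round]; 10 /p/ transparent; 9 /i/ → [+round]; 8 /p/ transparent; 7 /s/ transparent; 6 /e/ → [+round]; bound reached.
Targets with no active source: positions 1 2 14 16 17 stay [-round].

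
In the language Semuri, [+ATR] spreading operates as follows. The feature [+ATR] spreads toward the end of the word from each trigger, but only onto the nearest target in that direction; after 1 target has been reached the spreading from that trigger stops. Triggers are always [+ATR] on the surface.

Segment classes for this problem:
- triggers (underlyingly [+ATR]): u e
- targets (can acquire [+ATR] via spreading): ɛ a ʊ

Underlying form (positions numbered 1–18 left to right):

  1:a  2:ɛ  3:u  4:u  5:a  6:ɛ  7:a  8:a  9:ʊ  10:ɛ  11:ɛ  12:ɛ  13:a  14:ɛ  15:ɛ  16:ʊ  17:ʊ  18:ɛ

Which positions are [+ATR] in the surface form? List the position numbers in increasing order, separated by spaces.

3 4 5

From /u/ at 3 rightward: 4 /u/ is itself a trigger — this domain ends here.
From /u/ at 4 rightward: 5 /a/ → [+ATR]; bound reached.
Targets with no active source: positions 1 2 6 7 8 9 10 11 12 13 14 15 16 17 18 stay [-ATR].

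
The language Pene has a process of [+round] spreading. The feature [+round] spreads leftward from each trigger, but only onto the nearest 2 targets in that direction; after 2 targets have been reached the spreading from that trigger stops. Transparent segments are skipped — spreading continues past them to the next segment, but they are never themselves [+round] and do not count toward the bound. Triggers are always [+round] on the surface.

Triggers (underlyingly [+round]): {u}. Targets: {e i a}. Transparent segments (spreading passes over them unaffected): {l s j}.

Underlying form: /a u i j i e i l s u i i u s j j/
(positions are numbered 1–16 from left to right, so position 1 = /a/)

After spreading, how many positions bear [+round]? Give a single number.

From /u/ at 2 leftward: 1 /a/ → [+round]; word edge.
From /u/ at 10 leftward: 9 /s/ transparent; 8 /l/ transparent; 7 /i/ → [+round]; 6 /e/ → [+round]; bound reached.
From /u/ at 13 leftward: 12 /i/ → [+round]; 11 /i/ → [+round]; bound reached.
Targets with no active source: positions 3 5 stay [-round].
[+round] positions on the surface: 1 2 6 7 10 11 12 13.

8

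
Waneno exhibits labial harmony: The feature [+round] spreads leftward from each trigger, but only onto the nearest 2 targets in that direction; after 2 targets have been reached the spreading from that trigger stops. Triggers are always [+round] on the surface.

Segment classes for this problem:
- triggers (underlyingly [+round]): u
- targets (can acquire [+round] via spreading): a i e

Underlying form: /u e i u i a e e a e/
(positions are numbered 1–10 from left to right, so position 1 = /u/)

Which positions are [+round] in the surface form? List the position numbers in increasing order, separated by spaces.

From /u/ at 1 leftward: word edge.
From /u/ at 4 leftward: 3 /i/ → [+round]; 2 /e/ → [+round]; bound reached.
Targets with no active source: positions 5 6 7 8 9 10 stay [-round].

1 2 3 4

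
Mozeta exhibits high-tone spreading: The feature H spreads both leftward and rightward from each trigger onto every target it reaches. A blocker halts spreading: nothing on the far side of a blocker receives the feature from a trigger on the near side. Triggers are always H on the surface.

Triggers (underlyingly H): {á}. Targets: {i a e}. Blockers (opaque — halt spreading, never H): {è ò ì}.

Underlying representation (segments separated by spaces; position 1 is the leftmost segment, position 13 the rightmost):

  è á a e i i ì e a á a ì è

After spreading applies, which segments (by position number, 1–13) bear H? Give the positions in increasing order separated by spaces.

From /á/ at 2 rightward: 3 /a/ → H; 4 /e/ → H; 5 /i/ → H; 6 /i/ → H; 7 /ì/ blocks.
From /á/ at 2 leftward: 1 /è/ blocks.
From /á/ at 10 rightward: 11 /a/ → H; 12 /ì/ blocks.
From /á/ at 10 leftward: 9 /a/ → H; 8 /e/ → H; 7 /ì/ blocks.

2 3 4 5 6 8 9 10 11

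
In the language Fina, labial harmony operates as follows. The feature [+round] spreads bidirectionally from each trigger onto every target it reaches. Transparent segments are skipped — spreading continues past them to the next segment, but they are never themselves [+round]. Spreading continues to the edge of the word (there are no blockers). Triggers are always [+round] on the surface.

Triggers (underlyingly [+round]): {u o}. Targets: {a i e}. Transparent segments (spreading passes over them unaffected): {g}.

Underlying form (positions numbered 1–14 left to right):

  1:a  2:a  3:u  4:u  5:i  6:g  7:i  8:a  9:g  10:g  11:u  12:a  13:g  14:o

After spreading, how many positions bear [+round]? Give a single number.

10

From /u/ at 3 rightward: 4 /u/ is itself a trigger — this domain ends here.
From /u/ at 3 leftward: 2 /a/ → [+round]; 1 /a/ → [+round]; word edge.
From /u/ at 4 rightward: 5 /i/ → [+round]; 6 /g/ transparent; 7 /i/ → [+round]; 8 /a/ → [+round]; 9 /g/ transparent; 10 /g/ transparent; 11 /u/ is itself a trigger — this domain ends here.
From /u/ at 4 leftward: 3 /u/ is itself a trigger — this domain ends here.
From /u/ at 11 rightward: 12 /a/ → [+round]; 13 /g/ transparent; 14 /o/ is itself a trigger — this domain ends here.
From /u/ at 11 leftward: 10 /g/ transparent; 9 /g/ transparent; 8 /a/ → [+round]; 7 /i/ → [+round]; 6 /g/ transparent; 5 /i/ → [+round]; 4 /u/ is itself a trigger — this domain ends here.
From /o/ at 14 rightward: word edge.
From /o/ at 14 leftward: 13 /g/ transparent; 12 /a/ → [+round]; 11 /u/ is itself a trigger — this domain ends here.
[+round] positions on the surface: 1 2 3 4 5 7 8 11 12 14.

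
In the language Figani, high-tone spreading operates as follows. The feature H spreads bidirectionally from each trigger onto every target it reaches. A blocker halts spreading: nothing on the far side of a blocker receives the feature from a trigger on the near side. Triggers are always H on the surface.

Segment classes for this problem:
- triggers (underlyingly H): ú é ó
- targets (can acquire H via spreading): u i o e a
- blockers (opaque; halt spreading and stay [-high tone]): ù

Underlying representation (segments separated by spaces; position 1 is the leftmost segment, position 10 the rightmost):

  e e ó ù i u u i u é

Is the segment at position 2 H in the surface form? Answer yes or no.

yes

From /ó/ at 3 rightward: 4 /ù/ blocks.
From /ó/ at 3 leftward: 2 /e/ → H; 1 /e/ → H; word edge.
From /é/ at 10 rightward: word edge.
From /é/ at 10 leftward: 9 /u/ → H; 8 /i/ → H; 7 /u/ → H; 6 /u/ → H; 5 /i/ → H; 4 /ù/ blocks.
H positions on the surface: 1 2 3 5 6 7 8 9 10.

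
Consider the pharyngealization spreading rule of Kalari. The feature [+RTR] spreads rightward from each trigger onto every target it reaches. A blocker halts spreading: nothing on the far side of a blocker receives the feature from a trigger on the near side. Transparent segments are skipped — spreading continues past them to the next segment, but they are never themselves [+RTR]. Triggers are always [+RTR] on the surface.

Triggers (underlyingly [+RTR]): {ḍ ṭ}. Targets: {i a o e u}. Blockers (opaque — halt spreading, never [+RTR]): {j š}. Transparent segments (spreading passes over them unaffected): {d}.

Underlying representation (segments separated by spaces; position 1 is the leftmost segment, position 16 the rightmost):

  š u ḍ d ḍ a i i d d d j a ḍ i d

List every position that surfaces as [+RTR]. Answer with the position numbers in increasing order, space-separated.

From /ḍ/ at 3 rightward: 4 /d/ transparent; 5 /ḍ/ is itself a trigger — this domain ends here.
From /ḍ/ at 5 rightward: 6 /a/ → [+RTR]; 7 /i/ → [+RTR]; 8 /i/ → [+RTR]; 9 /d/ transparent; 10 /d/ transparent; 11 /d/ transparent; 12 /j/ blocks.
From /ḍ/ at 14 rightward: 15 /i/ → [+RTR]; 16 /d/ transparent; word edge.
Targets with no active source: positions 2 13 stay [-emphatic].

3 5 6 7 8 14 15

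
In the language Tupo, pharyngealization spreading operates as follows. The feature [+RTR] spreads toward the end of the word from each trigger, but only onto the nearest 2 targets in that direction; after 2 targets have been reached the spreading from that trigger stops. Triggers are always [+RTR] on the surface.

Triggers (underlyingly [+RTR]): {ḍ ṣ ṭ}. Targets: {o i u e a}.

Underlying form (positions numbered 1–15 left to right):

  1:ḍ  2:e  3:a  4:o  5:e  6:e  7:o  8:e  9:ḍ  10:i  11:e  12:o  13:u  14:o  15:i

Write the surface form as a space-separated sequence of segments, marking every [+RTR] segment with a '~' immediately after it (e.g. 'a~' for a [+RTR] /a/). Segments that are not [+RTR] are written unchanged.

From /ḍ/ at 1 rightward: 2 /e/ → [+RTR]; 3 /a/ → [+RTR]; bound reached.
From /ḍ/ at 9 rightward: 10 /i/ → [+RTR]; 11 /e/ → [+RTR]; bound reached.
Targets with no active source: positions 4 5 6 7 8 12 13 14 15 stay [-emphatic].
[+RTR] positions on the surface: 1 2 3 9 10 11.

ḍ~ e~ a~ o e e o e ḍ~ i~ e~ o u o i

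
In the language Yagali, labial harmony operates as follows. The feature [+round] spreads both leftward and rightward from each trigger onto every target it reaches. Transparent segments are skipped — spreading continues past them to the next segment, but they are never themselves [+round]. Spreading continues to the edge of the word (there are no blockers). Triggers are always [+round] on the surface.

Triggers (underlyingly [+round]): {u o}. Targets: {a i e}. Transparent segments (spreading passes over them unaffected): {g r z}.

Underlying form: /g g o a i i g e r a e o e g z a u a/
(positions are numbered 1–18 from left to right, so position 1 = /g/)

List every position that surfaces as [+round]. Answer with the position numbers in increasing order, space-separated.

3 4 5 6 8 10 11 12 13 16 17 18

From /o/ at 3 rightward: 4 /a/ → [+round]; 5 /i/ → [+round]; 6 /i/ → [+round]; 7 /g/ transparent; 8 /e/ → [+round]; 9 /r/ transparent; 10 /a/ → [+round]; 11 /e/ → [+round]; 12 /o/ is itself a trigger — this domain ends here.
From /o/ at 3 leftward: 2 /g/ transparent; 1 /g/ transparent; word edge.
From /o/ at 12 rightward: 13 /e/ → [+round]; 14 /g/ transparent; 15 /z/ transparent; 16 /a/ → [+round]; 17 /u/ is itself a trigger — this domain ends here.
From /o/ at 12 leftward: 11 /e/ → [+round]; 10 /a/ → [+round]; 9 /r/ transparent; 8 /e/ → [+round]; 7 /g/ transparent; 6 /i/ → [+round]; 5 /i/ → [+round]; 4 /a/ → [+round]; 3 /o/ is itself a trigger — this domain ends here.
From /u/ at 17 rightward: 18 /a/ → [+round]; word edge.
From /u/ at 17 leftward: 16 /a/ → [+round]; 15 /z/ transparent; 14 /g/ transparent; 13 /e/ → [+round]; 12 /o/ is itself a trigger — this domain ends here.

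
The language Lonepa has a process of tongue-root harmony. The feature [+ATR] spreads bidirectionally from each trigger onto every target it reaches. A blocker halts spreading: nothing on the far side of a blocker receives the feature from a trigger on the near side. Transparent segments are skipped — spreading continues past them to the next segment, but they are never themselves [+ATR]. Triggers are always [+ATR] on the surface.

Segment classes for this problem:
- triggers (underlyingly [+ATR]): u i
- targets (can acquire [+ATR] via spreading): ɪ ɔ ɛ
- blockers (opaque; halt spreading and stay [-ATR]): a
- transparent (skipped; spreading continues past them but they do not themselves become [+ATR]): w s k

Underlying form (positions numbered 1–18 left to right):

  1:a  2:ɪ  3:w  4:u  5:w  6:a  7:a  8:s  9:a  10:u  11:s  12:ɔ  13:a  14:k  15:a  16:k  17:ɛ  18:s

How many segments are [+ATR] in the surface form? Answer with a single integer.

4

From /u/ at 4 rightward: 5 /w/ transparent; 6 /a/ blocks.
From /u/ at 4 leftward: 3 /w/ transparent; 2 /ɪ/ → [+ATR]; 1 /a/ blocks.
From /u/ at 10 rightward: 11 /s/ transparent; 12 /ɔ/ → [+ATR]; 13 /a/ blocks.
From /u/ at 10 leftward: 9 /a/ blocks.
Target with no active source: position 17 stays [-ATR].
[+ATR] positions on the surface: 2 4 10 12.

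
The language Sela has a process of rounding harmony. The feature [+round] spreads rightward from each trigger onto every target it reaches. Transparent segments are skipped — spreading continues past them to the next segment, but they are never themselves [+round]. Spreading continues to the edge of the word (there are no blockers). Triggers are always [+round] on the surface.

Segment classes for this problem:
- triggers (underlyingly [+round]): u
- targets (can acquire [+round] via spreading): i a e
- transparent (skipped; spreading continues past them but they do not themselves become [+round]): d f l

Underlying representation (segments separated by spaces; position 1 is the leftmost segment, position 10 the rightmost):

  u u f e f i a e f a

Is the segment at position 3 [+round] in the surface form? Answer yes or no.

From /u/ at 1 rightward: 2 /u/ is itself a trigger — this domain ends here.
From /u/ at 2 rightward: 3 /f/ transparent; 4 /e/ → [+round]; 5 /f/ transparent; 6 /i/ → [+round]; 7 /a/ → [+round]; 8 /e/ → [+round]; 9 /f/ transparent; 10 /a/ → [+round]; word edge.
[+round] positions on the surface: 1 2 4 6 7 8 10.

no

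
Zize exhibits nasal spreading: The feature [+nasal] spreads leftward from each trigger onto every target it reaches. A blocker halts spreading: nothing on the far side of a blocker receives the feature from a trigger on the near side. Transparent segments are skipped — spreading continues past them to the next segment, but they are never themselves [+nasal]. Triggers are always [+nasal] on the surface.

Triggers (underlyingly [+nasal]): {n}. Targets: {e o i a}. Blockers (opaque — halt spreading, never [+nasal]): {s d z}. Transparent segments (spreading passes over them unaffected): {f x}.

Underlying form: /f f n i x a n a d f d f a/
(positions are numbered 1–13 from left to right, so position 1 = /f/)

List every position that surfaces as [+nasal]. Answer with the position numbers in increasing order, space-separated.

From /n/ at 3 leftward: 2 /f/ transparent; 1 /f/ transparent; word edge.
From /n/ at 7 leftward: 6 /a/ → [+nasal]; 5 /x/ transparent; 4 /i/ → [+nasal]; 3 /n/ is itself a trigger — this domain ends here.
Targets with no active source: positions 8 13 stay [-nasal].

3 4 6 7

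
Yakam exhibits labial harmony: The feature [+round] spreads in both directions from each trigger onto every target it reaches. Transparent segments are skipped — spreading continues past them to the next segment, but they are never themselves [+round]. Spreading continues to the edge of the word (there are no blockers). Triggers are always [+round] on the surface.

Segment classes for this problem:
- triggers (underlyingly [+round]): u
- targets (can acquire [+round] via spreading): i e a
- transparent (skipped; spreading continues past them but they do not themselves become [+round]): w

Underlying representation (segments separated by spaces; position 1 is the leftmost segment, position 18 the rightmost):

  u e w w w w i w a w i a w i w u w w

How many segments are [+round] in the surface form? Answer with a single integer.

8

From /u/ at 1 rightward: 2 /e/ → [+round]; 3 /w/ transparent; 4 /w/ transparent; 5 /w/ transparent; 6 /w/ transparent; 7 /i/ → [+round]; 8 /w/ transparent; 9 /a/ → [+round]; 10 /w/ transparent; 11 /i/ → [+round]; 12 /a/ → [+round]; 13 /w/ transparent; 14 /i/ → [+round]; 15 /w/ transparent; 16 /u/ is itself a trigger — this domain ends here.
From /u/ at 1 leftward: word edge.
From /u/ at 16 rightward: 17 /w/ transparent; 18 /w/ transparent; word edge.
From /u/ at 16 leftward: 15 /w/ transparent; 14 /i/ → [+round]; 13 /w/ transparent; 12 /a/ → [+round]; 11 /i/ → [+round]; 10 /w/ transparent; 9 /a/ → [+round]; 8 /w/ transparent; 7 /i/ → [+round]; 6 /w/ transparent; 5 /w/ transparent; 4 /w/ transparent; 3 /w/ transparent; 2 /e/ → [+round]; 1 /u/ is itself a trigger — this domain ends here.
[+round] positions on the surface: 1 2 7 9 11 12 14 16.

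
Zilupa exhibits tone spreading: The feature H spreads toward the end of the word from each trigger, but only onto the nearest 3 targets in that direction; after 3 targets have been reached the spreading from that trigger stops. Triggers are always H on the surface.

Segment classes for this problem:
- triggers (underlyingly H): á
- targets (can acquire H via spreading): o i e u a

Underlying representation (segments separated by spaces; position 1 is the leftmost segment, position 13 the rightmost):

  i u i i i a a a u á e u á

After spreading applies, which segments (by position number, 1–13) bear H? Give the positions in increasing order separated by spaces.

10 11 12 13

From /á/ at 10 rightward: 11 /e/ → H; 12 /u/ → H; 13 /á/ is itself a trigger — this domain ends here.
From /á/ at 13 rightward: word edge.
Targets with no active source: positions 1 2 3 4 5 6 7 8 9 stay [-high tone].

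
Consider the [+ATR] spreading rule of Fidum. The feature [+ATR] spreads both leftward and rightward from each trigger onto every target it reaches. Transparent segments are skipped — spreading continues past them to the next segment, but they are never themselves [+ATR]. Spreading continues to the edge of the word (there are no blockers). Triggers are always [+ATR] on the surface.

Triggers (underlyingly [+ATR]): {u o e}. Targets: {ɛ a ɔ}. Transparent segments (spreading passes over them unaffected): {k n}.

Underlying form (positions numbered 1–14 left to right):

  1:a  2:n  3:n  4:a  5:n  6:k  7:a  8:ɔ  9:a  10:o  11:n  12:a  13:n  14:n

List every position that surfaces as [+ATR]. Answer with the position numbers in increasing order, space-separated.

1 4 7 8 9 10 12

From /o/ at 10 rightward: 11 /n/ transparent; 12 /a/ → [+ATR]; 13 /n/ transparent; 14 /n/ transparent; word edge.
From /o/ at 10 leftward: 9 /a/ → [+ATR]; 8 /ɔ/ → [+ATR]; 7 /a/ → [+ATR]; 6 /k/ transparent; 5 /n/ transparent; 4 /a/ → [+ATR]; 3 /n/ transparent; 2 /n/ transparent; 1 /a/ → [+ATR]; word edge.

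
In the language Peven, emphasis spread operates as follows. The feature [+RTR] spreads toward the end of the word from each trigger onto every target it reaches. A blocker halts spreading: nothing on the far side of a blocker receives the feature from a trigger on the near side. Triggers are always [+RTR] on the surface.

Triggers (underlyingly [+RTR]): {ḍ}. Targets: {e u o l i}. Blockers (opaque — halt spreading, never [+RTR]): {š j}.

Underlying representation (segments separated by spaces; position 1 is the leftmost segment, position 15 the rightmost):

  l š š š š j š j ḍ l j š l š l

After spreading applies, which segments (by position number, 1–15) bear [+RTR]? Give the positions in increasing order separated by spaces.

From /ḍ/ at 9 rightward: 10 /l/ → [+RTR]; 11 /j/ blocks.
Targets with no active source: positions 1 13 15 stay [-emphatic].

9 10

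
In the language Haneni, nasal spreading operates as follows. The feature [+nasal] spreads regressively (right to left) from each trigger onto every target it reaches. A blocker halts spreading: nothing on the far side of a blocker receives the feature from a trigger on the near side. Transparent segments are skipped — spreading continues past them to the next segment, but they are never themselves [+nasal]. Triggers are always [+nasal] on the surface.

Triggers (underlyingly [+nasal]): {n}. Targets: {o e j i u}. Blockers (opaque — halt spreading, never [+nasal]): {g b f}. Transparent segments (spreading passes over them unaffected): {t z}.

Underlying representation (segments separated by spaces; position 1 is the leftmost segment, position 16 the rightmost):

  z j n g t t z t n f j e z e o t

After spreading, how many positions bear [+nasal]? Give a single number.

3

From /n/ at 3 leftward: 2 /j/ → [+nasal]; 1 /z/ transparent; word edge.
From /n/ at 9 leftward: 8 /t/ transparent; 7 /z/ transparent; 6 /t/ transparent; 5 /t/ transparent; 4 /g/ blocks.
Targets with no active source: positions 11 12 14 15 stay [-nasal].
[+nasal] positions on the surface: 2 3 9.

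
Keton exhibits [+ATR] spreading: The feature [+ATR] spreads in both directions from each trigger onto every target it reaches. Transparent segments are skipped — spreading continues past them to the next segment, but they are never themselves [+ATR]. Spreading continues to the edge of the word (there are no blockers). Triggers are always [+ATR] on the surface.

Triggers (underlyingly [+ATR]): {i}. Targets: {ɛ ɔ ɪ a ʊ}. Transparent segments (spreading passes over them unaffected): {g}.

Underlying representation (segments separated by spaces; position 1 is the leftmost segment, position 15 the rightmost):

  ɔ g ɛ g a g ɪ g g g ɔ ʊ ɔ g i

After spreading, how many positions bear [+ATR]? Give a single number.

8

From /i/ at 15 rightward: word edge.
From /i/ at 15 leftward: 14 /g/ transparent; 13 /ɔ/ → [+ATR]; 12 /ʊ/ → [+ATR]; 11 /ɔ/ → [+ATR]; 10 /g/ transparent; 9 /g/ transparent; 8 /g/ transparent; 7 /ɪ/ → [+ATR]; 6 /g/ transparent; 5 /a/ → [+ATR]; 4 /g/ transparent; 3 /ɛ/ → [+ATR]; 2 /g/ transparent; 1 /ɔ/ → [+ATR]; word edge.
[+ATR] positions on the surface: 1 3 5 7 11 12 13 15.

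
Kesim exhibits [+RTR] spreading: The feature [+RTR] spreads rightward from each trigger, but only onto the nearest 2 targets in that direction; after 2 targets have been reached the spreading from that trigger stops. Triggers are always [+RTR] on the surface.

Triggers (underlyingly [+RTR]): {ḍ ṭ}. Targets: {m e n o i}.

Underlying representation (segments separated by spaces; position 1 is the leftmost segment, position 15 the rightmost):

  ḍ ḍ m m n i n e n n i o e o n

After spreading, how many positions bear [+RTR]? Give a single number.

4

From /ḍ/ at 1 rightward: 2 /ḍ/ is itself a trigger — this domain ends here.
From /ḍ/ at 2 rightward: 3 /m/ → [+RTR]; 4 /m/ → [+RTR]; bound reached.
Targets with no active source: positions 5 6 7 8 9 10 11 12 13 14 15 stay [-emphatic].
[+RTR] positions on the surface: 1 2 3 4.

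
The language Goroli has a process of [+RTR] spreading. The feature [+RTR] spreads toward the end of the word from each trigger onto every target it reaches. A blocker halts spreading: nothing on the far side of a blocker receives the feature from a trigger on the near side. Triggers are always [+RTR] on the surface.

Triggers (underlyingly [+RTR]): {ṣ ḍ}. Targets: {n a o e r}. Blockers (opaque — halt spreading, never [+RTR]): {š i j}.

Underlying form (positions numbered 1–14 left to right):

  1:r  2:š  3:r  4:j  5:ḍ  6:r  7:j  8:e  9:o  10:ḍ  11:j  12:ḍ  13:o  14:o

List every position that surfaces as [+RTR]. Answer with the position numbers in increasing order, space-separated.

From /ḍ/ at 5 rightward: 6 /r/ → [+RTR]; 7 /j/ blocks.
From /ḍ/ at 10 rightward: 11 /j/ blocks.
From /ḍ/ at 12 rightward: 13 /o/ → [+RTR]; 14 /o/ → [+RTR]; word edge.
Targets with no active source: positions 1 3 8 9 stay [-emphatic].

5 6 10 12 13 14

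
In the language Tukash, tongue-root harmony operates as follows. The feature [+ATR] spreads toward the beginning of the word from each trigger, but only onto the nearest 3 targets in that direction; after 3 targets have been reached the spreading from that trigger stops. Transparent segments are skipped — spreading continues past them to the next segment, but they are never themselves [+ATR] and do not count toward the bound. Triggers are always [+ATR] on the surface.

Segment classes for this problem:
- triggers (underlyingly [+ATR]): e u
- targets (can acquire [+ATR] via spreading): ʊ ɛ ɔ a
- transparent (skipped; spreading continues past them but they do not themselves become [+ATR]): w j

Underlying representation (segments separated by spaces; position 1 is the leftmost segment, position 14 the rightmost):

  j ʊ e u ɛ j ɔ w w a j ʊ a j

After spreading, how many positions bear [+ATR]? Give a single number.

From /e/ at 3 leftward: 2 /ʊ/ → [+ATR]; 1 /j/ transparent; word edge.
From /u/ at 4 leftward: 3 /e/ is itself a trigger — this domain ends here.
Targets with no active source: positions 5 7 10 12 13 stay [-ATR].
[+ATR] positions on the surface: 2 3 4.

3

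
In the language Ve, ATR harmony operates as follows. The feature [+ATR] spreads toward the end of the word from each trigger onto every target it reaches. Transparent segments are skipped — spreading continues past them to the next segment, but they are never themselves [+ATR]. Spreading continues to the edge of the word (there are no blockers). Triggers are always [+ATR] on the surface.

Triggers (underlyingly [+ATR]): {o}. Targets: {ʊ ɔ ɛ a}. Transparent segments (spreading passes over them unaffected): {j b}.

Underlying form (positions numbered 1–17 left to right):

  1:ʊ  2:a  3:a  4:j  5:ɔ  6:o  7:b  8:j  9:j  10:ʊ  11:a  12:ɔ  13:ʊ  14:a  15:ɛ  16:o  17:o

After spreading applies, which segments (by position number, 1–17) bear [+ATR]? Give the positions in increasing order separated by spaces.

From /o/ at 6 rightward: 7 /b/ transparent; 8 /j/ transparent; 9 /j/ transparent; 10 /ʊ/ → [+ATR]; 11 /a/ → [+ATR]; 12 /ɔ/ → [+ATR]; 13 /ʊ/ → [+ATR]; 14 /a/ → [+ATR]; 15 /ɛ/ → [+ATR]; 16 /o/ is itself a trigger — this domain ends here.
From /o/ at 16 rightward: 17 /o/ is itself a trigger — this domain ends here.
From /o/ at 17 rightward: word edge.
Targets with no active source: positions 1 2 3 5 stay [-ATR].

6 10 11 12 13 14 15 16 17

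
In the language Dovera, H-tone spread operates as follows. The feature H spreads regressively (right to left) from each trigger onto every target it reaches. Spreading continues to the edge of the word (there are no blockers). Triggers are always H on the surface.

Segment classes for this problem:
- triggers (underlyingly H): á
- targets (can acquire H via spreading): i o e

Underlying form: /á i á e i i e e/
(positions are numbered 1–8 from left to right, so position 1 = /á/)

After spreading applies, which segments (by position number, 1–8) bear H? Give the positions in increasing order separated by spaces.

1 2 3

From /á/ at 1 leftward: word edge.
From /á/ at 3 leftward: 2 /i/ → H; 1 /á/ is itself a trigger — this domain ends here.
Targets with no active source: positions 4 5 6 7 8 stay [-high tone].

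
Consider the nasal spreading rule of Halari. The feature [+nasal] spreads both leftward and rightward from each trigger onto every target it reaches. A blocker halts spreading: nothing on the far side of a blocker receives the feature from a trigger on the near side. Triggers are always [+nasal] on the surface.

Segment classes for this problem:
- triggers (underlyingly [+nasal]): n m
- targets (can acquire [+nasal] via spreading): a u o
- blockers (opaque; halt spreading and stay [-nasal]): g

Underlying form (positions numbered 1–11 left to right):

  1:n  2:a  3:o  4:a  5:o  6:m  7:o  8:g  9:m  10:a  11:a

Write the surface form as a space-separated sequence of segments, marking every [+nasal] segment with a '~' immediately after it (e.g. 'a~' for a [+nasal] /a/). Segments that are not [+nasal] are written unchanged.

n~ a~ o~ a~ o~ m~ o~ g m~ a~ a~

From /n/ at 1 rightward: 2 /a/ → [+nasal]; 3 /o/ → [+nasal]; 4 /a/ → [+nasal]; 5 /o/ → [+nasal]; 6 /m/ is itself a trigger — this domain ends here.
From /n/ at 1 leftward: word edge.
From /m/ at 6 rightward: 7 /o/ → [+nasal]; 8 /g/ blocks.
From /m/ at 6 leftward: 5 /o/ → [+nasal]; 4 /a/ → [+nasal]; 3 /o/ → [+nasal]; 2 /a/ → [+nasal]; 1 /n/ is itself a trigger — this domain ends here.
From /m/ at 9 rightward: 10 /a/ → [+nasal]; 11 /a/ → [+nasal]; word edge.
From /m/ at 9 leftward: 8 /g/ blocks.
[+nasal] positions on the surface: 1 2 3 4 5 6 7 9 10 11.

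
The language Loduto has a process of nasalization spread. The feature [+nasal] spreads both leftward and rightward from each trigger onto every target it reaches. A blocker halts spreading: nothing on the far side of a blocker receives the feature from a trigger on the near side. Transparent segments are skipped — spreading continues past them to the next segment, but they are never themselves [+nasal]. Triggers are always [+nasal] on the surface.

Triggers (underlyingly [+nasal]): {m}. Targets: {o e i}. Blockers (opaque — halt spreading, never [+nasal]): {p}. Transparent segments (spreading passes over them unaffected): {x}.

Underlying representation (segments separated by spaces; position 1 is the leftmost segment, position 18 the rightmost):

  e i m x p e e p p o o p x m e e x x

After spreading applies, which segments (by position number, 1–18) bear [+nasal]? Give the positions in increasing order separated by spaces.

From /m/ at 3 rightward: 4 /x/ transparent; 5 /p/ blocks.
From /m/ at 3 leftward: 2 /i/ → [+nasal]; 1 /e/ → [+nasal]; word edge.
From /m/ at 14 rightward: 15 /e/ → [+nasal]; 16 /e/ → [+nasal]; 17 /x/ transparent; 18 /x/ transparent; word edge.
From /m/ at 14 leftward: 13 /x/ transparent; 12 /p/ blocks.
Targets with no active source: positions 6 7 10 11 stay [-nasal].

1 2 3 14 15 16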